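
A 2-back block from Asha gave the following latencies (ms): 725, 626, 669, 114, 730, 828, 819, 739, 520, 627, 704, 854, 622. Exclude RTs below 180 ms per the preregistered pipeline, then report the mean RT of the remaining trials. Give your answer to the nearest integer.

705 ms

Excluded: 114
Retained (n=12): Σ = 8463
Mean = 8463/12 = 705.2500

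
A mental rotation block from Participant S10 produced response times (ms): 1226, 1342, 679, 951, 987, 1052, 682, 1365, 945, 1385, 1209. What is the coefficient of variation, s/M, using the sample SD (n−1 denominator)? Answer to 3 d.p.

0.236

n = 11, Σ = 11823, M = 1074.8182
Σ(x−M)² = 644059.636; s = √(644059.636/10) = 253.7833
CV = 253.7833 / 1074.8182 = 0.23612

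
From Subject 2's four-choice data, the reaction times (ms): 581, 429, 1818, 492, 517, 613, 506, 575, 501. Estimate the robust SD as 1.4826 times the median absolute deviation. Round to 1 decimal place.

Sorted: 429, 492, 501, 506, 517, 575, 581, 613, 1818 → median = 517
|x − 517| sorted: 0, 11, 16, 25, 58, 64, 88, 96, 1301 → MAD = 58
Robust SD ≈ 1.4826 × 58 = 85.991

86.0 ms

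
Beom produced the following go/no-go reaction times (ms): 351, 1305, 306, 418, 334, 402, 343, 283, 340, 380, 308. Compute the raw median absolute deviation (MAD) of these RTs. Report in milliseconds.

Sorted: 283, 306, 308, 334, 340, 343, 351, 380, 402, 418, 1305 → median = 343
|x − 343|: 8, 962, 37, 75, 9, 59, 0, 60, 3, 37, 35
Sorted deviations: 0, 3, 8, 9, 35, 37, 37, 59, 60, 75, 962 → MAD = 37

37 ms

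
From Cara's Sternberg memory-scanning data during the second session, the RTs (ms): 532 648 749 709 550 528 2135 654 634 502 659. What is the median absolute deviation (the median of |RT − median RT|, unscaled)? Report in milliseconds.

98 ms

Sorted: 502, 528, 532, 550, 634, 648, 654, 659, 709, 749, 2135 → median = 648
|x − 648|: 116, 0, 101, 61, 98, 120, 1487, 6, 14, 146, 11
Sorted deviations: 0, 6, 11, 14, 61, 98, 101, 116, 120, 146, 1487 → MAD = 98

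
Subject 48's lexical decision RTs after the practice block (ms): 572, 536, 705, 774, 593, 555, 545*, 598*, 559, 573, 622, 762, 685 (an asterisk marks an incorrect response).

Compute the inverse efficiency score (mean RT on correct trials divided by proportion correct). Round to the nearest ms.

745 ms

Correct trials (n=11): 572, 536, 705, 774, 593, 555, 559, 573, 622, 762, 685
Mean correct RT = 6936/11 = 630.5455 ms
Proportion correct = 11/13
IES = 630.5455 / (11/13) = 745.190 ms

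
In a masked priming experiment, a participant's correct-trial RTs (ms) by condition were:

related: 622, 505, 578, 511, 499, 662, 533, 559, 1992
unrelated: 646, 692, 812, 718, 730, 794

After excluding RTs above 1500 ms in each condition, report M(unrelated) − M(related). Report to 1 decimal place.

related: exclude 1992
M(related) = 4469/8 = 558.625
M(unrelated) = 4392/6 = 732.000
Difference = 732.000 − 558.625 = 173.375 ms

173.4 ms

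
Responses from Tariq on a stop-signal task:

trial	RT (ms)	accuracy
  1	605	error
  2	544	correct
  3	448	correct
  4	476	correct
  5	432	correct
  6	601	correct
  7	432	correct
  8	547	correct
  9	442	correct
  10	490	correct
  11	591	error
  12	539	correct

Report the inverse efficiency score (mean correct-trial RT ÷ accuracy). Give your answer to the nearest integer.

Correct trials (n=10): 544, 448, 476, 432, 601, 432, 547, 442, 490, 539
Mean correct RT = 4951/10 = 495.1000 ms
Proportion correct = 10/12
IES = 495.1000 / (10/12) = 594.120 ms

594 ms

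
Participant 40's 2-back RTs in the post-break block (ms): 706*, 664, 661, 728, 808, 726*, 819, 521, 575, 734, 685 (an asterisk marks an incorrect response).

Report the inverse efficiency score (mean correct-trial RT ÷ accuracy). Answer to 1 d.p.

841.3 ms

Correct trials (n=9): 664, 661, 728, 808, 819, 521, 575, 734, 685
Mean correct RT = 6195/9 = 688.3333 ms
Proportion correct = 9/11
IES = 688.3333 / (9/11) = 841.296 ms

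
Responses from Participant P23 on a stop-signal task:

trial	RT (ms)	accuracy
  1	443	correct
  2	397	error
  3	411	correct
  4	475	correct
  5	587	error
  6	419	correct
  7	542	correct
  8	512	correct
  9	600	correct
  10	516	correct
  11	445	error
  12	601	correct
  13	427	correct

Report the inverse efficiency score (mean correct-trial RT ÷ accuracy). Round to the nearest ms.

Correct trials (n=10): 443, 411, 475, 419, 542, 512, 600, 516, 601, 427
Mean correct RT = 4946/10 = 494.6000 ms
Proportion correct = 10/13
IES = 494.6000 / (10/13) = 642.980 ms

643 ms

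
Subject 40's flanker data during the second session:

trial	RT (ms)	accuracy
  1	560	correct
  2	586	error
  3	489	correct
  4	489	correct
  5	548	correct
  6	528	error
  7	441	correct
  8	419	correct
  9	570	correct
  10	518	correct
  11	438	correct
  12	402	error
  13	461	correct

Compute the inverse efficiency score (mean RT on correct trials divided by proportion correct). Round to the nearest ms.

641 ms

Correct trials (n=10): 560, 489, 489, 548, 441, 419, 570, 518, 438, 461
Mean correct RT = 4933/10 = 493.3000 ms
Proportion correct = 10/13
IES = 493.3000 / (10/13) = 641.290 ms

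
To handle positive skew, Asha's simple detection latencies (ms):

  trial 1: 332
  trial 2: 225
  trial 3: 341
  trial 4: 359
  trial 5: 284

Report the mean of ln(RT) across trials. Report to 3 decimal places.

ln(RT): 5.8051, 5.4161, 5.8319, 5.8833, 5.6490
Σ ln(RT) = 28.5854
Mean = 28.5854/5 = 5.71708

5.717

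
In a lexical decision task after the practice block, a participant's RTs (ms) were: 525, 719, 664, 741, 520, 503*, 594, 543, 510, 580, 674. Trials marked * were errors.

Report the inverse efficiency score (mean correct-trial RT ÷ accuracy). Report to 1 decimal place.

Correct trials (n=10): 525, 719, 664, 741, 520, 594, 543, 510, 580, 674
Mean correct RT = 6070/10 = 607.0000 ms
Proportion correct = 10/11
IES = 607.0000 / (10/11) = 667.700 ms

667.7 ms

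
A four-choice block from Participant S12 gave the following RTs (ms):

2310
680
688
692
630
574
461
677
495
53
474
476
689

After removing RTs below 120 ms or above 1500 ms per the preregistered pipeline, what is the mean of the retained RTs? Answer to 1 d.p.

Excluded: 53, 2310
Retained (n=11): Σ = 6536
Mean = 6536/11 = 594.1818

594.2 ms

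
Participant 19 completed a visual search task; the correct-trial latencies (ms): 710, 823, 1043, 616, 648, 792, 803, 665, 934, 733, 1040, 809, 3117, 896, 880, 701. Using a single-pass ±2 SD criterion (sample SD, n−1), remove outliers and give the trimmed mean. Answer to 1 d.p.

806.2 ms

n = 16, ΣRT = 15210, M = 950.625
Σ(x−M)² = 5253961.75; s = √(5253961.75/15) = 591.831
Cutoffs: 950.625 ± 2·591.831 → [-233.0, 2134.3]
Outside: 3117 → excluded.
Retained (n=15): Σ = 12093, mean = 12093/15 = 806.200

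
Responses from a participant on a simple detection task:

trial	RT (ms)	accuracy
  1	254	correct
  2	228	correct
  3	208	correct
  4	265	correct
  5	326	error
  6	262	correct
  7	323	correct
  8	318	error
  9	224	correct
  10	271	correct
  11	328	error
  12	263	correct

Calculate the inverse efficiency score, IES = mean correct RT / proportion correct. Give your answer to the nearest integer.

Correct trials (n=9): 254, 228, 208, 265, 262, 323, 224, 271, 263
Mean correct RT = 2298/9 = 255.3333 ms
Proportion correct = 9/12
IES = 255.3333 / (9/12) = 340.444 ms

340 ms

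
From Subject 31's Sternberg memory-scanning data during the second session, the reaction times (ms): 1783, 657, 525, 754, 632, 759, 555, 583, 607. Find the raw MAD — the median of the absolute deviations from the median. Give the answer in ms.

77 ms

Sorted: 525, 555, 583, 607, 632, 657, 754, 759, 1783 → median = 632
|x − 632|: 1151, 25, 107, 122, 0, 127, 77, 49, 25
Sorted deviations: 0, 25, 25, 49, 77, 107, 122, 127, 1151 → MAD = 77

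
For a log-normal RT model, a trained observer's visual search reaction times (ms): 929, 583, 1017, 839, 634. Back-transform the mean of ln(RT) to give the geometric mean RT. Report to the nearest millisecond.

782 ms

ln(RT): 6.8341, 6.3682, 6.9246, 6.7322, 6.4520
Mean ln(RT) = 33.3112/5 = 6.66223
Geometric mean = exp(6.66223) = 782.30 ms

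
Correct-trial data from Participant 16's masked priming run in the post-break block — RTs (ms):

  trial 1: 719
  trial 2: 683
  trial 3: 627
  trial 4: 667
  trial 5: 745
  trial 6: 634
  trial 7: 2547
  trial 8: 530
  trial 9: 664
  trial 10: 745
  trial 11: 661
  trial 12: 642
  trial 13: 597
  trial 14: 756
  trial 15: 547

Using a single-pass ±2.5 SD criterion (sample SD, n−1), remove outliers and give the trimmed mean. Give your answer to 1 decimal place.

658.4 ms

n = 15, ΣRT = 11764, M = 784.267
Σ(x−M)² = 3392604.93; s = √(3392604.93/14) = 492.269
Cutoffs: 784.267 ± 2.5·492.269 → [-446.4, 2014.9]
Outside: 2547 → excluded.
Retained (n=14): Σ = 9217, mean = 9217/14 = 658.357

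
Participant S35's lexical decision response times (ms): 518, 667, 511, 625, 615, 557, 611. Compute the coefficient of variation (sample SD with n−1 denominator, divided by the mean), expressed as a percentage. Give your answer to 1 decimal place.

10.0%

n = 7, Σ = 4104, M = 586.2857
Σ(x−M)² = 20637.429; s = √(20637.429/6) = 58.6479
CV = 58.6479 / 586.2857 = 0.10003 = 10.003%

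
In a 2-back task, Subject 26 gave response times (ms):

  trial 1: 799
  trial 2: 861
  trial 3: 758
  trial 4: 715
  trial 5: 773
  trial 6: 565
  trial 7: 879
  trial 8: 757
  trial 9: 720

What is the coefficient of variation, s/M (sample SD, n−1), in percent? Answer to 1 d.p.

12.1%

n = 9, Σ = 6827, M = 758.5556
Σ(x−M)² = 67696.222; s = √(67696.222/8) = 91.9893
CV = 91.9893 / 758.5556 = 0.12127 = 12.127%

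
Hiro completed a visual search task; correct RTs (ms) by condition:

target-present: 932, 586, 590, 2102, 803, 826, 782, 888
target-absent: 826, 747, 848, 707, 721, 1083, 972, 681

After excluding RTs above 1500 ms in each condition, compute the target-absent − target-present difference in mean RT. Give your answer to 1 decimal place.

50.7 ms

target-present: exclude 2102
M(target-present) = 5407/7 = 772.429
M(target-absent) = 6585/8 = 823.125
Difference = 823.125 − 772.429 = 50.696 ms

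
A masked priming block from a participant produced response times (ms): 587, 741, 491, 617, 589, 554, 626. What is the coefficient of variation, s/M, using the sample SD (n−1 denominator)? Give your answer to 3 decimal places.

n = 7, Σ = 4205, M = 600.7143
Σ(x−M)² = 35129.429; s = √(35129.429/6) = 76.5173
CV = 76.5173 / 600.7143 = 0.12738

0.127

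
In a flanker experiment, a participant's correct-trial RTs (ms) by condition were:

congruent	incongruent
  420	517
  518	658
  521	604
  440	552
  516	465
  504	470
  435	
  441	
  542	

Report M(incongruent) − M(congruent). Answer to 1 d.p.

62.4 ms

M(congruent) = 4337/9 = 481.889
M(incongruent) = 3266/6 = 544.333
Difference = 544.333 − 481.889 = 62.444 ms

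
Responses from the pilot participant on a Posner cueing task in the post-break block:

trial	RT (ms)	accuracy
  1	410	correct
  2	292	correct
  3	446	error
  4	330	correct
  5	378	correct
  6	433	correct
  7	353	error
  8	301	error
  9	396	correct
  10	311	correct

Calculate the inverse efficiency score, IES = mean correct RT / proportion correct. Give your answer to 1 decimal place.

520.4 ms

Correct trials (n=7): 410, 292, 330, 378, 433, 396, 311
Mean correct RT = 2550/7 = 364.2857 ms
Proportion correct = 7/10
IES = 364.2857 / (7/10) = 520.408 ms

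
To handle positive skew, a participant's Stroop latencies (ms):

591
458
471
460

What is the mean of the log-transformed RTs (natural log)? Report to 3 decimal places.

6.199

ln(RT): 6.3818, 6.1269, 6.1549, 6.1312
Σ ln(RT) = 24.7948
Mean = 24.7948/4 = 6.19869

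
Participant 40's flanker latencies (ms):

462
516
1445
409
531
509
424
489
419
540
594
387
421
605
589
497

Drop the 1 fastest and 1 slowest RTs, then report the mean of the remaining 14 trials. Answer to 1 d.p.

500.4 ms

Sorted: 387, 409, 419, 421, 424, 462, 489, 497, 509, 516, 531, 540, 589, 594, 605, 1445
Drop lowest 1 (387) and highest 1 (1445)
Remaining (n=14): Σ = 7005, mean = 7005/14 = 500.357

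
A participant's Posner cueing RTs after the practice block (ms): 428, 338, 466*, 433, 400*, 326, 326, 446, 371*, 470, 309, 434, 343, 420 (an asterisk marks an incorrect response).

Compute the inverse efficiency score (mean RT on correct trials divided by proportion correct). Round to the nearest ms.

494 ms

Correct trials (n=11): 428, 338, 433, 326, 326, 446, 470, 309, 434, 343, 420
Mean correct RT = 4273/11 = 388.4545 ms
Proportion correct = 11/14
IES = 388.4545 / (11/14) = 494.397 ms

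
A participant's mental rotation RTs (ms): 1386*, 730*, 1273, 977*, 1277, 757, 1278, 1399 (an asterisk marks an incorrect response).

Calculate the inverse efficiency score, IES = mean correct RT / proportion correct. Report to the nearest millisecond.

1915 ms

Correct trials (n=5): 1273, 1277, 757, 1278, 1399
Mean correct RT = 5984/5 = 1196.8000 ms
Proportion correct = 5/8
IES = 1196.8000 / (5/8) = 1914.880 ms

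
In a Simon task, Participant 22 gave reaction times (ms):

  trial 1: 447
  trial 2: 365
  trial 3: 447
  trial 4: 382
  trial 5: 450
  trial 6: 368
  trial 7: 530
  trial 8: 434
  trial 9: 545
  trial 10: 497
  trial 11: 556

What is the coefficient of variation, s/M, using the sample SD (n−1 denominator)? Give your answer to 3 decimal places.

0.151

n = 11, Σ = 5021, M = 456.4545
Σ(x−M)² = 47258.727; s = √(47258.727/10) = 68.7450
CV = 68.7450 / 456.4545 = 0.15061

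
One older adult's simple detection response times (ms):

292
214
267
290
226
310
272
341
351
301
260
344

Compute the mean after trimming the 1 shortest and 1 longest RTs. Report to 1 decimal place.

290.3 ms

Sorted: 214, 226, 260, 267, 272, 290, 292, 301, 310, 341, 344, 351
Drop lowest 1 (214) and highest 1 (351)
Remaining (n=10): Σ = 2903, mean = 2903/10 = 290.300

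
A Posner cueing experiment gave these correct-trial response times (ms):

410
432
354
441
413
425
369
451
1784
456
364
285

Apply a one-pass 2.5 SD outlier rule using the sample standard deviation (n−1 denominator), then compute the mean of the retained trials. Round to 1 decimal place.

n = 12, ΣRT = 6184, M = 515.333
Σ(x−M)² = 1782768.67; s = √(1782768.67/11) = 402.579
Cutoffs: 515.333 ± 2.5·402.579 → [-491.1, 1521.8]
Outside: 1784 → excluded.
Retained (n=11): Σ = 4400, mean = 4400/11 = 400.000

400.0 ms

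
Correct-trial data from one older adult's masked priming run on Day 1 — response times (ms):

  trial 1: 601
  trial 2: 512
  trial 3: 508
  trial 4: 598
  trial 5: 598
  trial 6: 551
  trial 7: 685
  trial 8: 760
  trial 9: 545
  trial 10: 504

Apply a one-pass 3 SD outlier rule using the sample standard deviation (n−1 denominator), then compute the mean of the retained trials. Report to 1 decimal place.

586.2 ms

n = 10, ΣRT = 5862, M = 586.200
Σ(x−M)² = 61779.60; s = √(61779.60/9) = 82.852
Cutoffs: 586.200 ± 3·82.852 → [337.6, 834.8]
No RTs fall outside the cutoffs; all 10 retained. Mean = 5862/10 = 586.200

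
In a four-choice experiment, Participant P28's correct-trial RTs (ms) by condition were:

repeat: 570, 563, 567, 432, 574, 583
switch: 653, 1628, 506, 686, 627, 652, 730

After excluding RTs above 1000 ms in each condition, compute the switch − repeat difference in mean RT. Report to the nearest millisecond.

94 ms

switch: exclude 1628
M(repeat) = 3289/6 = 548.167
M(switch) = 3854/6 = 642.333
Difference = 642.333 − 548.167 = 94.167 ms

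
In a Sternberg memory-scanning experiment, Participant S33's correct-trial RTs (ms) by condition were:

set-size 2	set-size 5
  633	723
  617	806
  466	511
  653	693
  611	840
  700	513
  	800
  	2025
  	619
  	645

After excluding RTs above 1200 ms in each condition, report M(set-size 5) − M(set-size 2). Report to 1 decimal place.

set-size 5: exclude 2025
M(set-size 2) = 3680/6 = 613.333
M(set-size 5) = 6150/9 = 683.333
Difference = 683.333 − 613.333 = 70.000 ms

70.0 ms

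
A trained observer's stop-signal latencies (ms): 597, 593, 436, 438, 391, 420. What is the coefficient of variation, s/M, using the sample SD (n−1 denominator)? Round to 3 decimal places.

n = 6, Σ = 2875, M = 479.1667
Σ(x−M)² = 41674.833; s = √(41674.833/5) = 91.2960
CV = 91.2960 / 479.1667 = 0.19053

0.191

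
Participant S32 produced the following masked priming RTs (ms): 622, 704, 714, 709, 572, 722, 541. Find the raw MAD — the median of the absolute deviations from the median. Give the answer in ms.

18 ms

Sorted: 541, 572, 622, 704, 709, 714, 722 → median = 704
|x − 704|: 82, 0, 10, 5, 132, 18, 163
Sorted deviations: 0, 5, 10, 18, 82, 132, 163 → MAD = 18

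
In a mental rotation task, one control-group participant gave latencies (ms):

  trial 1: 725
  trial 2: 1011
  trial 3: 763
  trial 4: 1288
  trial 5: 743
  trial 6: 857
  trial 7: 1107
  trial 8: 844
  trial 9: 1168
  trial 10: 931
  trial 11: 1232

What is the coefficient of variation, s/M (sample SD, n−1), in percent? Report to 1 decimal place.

n = 11, Σ = 10669, M = 969.9091
Σ(x−M)² = 413990.909; s = √(413990.909/10) = 203.4677
CV = 203.4677 / 969.9091 = 0.20978 = 20.978%

21.0%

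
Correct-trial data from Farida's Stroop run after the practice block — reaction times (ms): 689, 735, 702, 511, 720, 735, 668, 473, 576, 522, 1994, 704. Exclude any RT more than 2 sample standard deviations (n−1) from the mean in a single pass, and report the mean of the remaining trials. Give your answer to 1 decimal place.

639.5 ms

n = 12, ΣRT = 9029, M = 752.417
Σ(x−M)² = 1779790.92; s = √(1779790.92/11) = 402.243
Cutoffs: 752.417 ± 2·402.243 → [-52.1, 1556.9]
Outside: 1994 → excluded.
Retained (n=11): Σ = 7035, mean = 7035/11 = 639.545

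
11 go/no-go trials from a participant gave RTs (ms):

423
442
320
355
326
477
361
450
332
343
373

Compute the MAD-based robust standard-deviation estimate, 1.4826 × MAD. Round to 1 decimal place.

Sorted: 320, 326, 332, 343, 355, 361, 373, 423, 442, 450, 477 → median = 361
|x − 361| sorted: 0, 6, 12, 18, 29, 35, 41, 62, 81, 89, 116 → MAD = 35
Robust SD ≈ 1.4826 × 35 = 51.891

51.9 ms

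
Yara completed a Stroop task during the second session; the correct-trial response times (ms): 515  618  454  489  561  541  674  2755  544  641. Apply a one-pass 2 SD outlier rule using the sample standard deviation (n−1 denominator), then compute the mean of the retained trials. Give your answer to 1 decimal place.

n = 10, ΣRT = 7792, M = 779.200
Σ(x−M)² = 4379379.60; s = √(4379379.60/9) = 697.566
Cutoffs: 779.200 ± 2·697.566 → [-615.9, 2174.3]
Outside: 2755 → excluded.
Retained (n=9): Σ = 5037, mean = 5037/9 = 559.667

559.7 ms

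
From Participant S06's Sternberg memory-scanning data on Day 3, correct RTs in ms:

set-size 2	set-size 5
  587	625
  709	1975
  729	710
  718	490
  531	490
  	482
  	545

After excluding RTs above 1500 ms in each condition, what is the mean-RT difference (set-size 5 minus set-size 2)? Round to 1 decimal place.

set-size 5: exclude 1975
M(set-size 2) = 3274/5 = 654.800
M(set-size 5) = 3342/6 = 557.000
Difference = 557.000 − 654.800 = -97.800 ms

-97.8 ms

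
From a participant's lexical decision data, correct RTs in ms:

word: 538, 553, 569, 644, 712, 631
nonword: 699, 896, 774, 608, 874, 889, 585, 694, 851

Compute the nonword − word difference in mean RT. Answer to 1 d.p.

155.5 ms

M(word) = 3647/6 = 607.833
M(nonword) = 6870/9 = 763.333
Difference = 763.333 − 607.833 = 155.500 ms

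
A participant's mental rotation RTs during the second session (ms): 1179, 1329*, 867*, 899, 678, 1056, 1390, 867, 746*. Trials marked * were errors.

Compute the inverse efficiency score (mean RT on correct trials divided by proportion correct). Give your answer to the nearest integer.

1517 ms

Correct trials (n=6): 1179, 899, 678, 1056, 1390, 867
Mean correct RT = 6069/6 = 1011.5000 ms
Proportion correct = 6/9
IES = 1011.5000 / (6/9) = 1517.250 ms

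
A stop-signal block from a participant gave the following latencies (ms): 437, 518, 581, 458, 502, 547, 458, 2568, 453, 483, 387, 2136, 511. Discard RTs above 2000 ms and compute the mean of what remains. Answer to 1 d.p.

485.0 ms

Excluded: 2136, 2568
Retained (n=11): Σ = 5335
Mean = 5335/11 = 485.0000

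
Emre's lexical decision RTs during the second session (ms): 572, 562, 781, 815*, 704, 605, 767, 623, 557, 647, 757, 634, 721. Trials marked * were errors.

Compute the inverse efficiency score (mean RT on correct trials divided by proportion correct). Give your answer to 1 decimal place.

Correct trials (n=12): 572, 562, 781, 704, 605, 767, 623, 557, 647, 757, 634, 721
Mean correct RT = 7930/12 = 660.8333 ms
Proportion correct = 12/13
IES = 660.8333 / (12/13) = 715.903 ms

715.9 ms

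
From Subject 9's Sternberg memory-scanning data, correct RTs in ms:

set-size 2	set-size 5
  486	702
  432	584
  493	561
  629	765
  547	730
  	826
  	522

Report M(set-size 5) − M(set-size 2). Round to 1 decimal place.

152.6 ms

M(set-size 2) = 2587/5 = 517.400
M(set-size 5) = 4690/7 = 670.000
Difference = 670.000 − 517.400 = 152.600 ms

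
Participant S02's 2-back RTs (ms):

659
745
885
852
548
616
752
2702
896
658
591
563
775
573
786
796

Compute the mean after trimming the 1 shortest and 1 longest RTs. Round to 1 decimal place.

Sorted: 548, 563, 573, 591, 616, 658, 659, 745, 752, 775, 786, 796, 852, 885, 896, 2702
Drop lowest 1 (548) and highest 1 (2702)
Remaining (n=14): Σ = 10147, mean = 10147/14 = 724.786

724.8 ms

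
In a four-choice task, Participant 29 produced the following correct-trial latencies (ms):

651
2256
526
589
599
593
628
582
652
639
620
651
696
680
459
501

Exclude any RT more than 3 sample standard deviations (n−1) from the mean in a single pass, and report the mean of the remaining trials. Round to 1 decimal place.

604.4 ms

n = 16, ΣRT = 11322, M = 707.625
Σ(x−M)² = 2618885.75; s = √(2618885.75/15) = 417.843
Cutoffs: 707.625 ± 3·417.843 → [-545.9, 1961.2]
Outside: 2256 → excluded.
Retained (n=15): Σ = 9066, mean = 9066/15 = 604.400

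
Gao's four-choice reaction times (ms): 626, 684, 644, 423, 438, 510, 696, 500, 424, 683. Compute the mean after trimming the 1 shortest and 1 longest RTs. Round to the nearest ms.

564 ms

Sorted: 423, 424, 438, 500, 510, 626, 644, 683, 684, 696
Drop lowest 1 (423) and highest 1 (696)
Remaining (n=8): Σ = 4509, mean = 4509/8 = 563.625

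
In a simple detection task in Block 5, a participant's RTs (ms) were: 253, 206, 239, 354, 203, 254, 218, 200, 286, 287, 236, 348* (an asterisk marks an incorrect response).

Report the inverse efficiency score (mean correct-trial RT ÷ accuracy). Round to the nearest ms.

Correct trials (n=11): 253, 206, 239, 354, 203, 254, 218, 200, 286, 287, 236
Mean correct RT = 2736/11 = 248.7273 ms
Proportion correct = 11/12
IES = 248.7273 / (11/12) = 271.339 ms

271 ms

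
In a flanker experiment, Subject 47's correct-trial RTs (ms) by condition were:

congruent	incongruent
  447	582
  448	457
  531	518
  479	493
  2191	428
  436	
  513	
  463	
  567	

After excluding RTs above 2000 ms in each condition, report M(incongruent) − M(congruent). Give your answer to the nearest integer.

10 ms

congruent: exclude 2191
M(congruent) = 3884/8 = 485.500
M(incongruent) = 2478/5 = 495.600
Difference = 495.600 − 485.500 = 10.100 ms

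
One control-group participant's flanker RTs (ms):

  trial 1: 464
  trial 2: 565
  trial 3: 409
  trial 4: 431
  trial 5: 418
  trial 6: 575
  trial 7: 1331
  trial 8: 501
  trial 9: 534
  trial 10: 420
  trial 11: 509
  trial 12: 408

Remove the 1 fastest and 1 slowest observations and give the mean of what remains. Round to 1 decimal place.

482.6 ms

Sorted: 408, 409, 418, 420, 431, 464, 501, 509, 534, 565, 575, 1331
Drop lowest 1 (408) and highest 1 (1331)
Remaining (n=10): Σ = 4826, mean = 4826/10 = 482.600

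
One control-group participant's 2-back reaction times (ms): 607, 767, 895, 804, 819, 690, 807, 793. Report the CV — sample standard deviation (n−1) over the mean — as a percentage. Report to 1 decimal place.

11.4%

n = 8, Σ = 6182, M = 772.7500
Σ(x−M)² = 53997.500; s = √(53997.500/7) = 87.8290
CV = 87.8290 / 772.7500 = 0.11366 = 11.366%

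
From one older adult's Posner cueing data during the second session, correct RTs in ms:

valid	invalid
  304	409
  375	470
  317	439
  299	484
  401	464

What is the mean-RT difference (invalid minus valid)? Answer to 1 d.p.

114.0 ms

M(valid) = 1696/5 = 339.200
M(invalid) = 2266/5 = 453.200
Difference = 453.200 − 339.200 = 114.000 ms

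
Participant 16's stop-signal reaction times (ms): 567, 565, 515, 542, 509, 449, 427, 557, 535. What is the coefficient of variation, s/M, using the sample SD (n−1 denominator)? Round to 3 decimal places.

n = 9, Σ = 4666, M = 518.4444
Σ(x−M)² = 20126.222; s = √(20126.222/8) = 50.1575
CV = 50.1575 / 518.4444 = 0.09675

0.097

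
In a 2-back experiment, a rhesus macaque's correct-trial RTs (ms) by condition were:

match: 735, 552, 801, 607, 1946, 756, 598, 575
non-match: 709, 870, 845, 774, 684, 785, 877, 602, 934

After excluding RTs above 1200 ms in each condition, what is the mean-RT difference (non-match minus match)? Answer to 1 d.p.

match: exclude 1946
M(match) = 4624/7 = 660.571
M(non-match) = 7080/9 = 786.667
Difference = 786.667 − 660.571 = 126.095 ms

126.1 ms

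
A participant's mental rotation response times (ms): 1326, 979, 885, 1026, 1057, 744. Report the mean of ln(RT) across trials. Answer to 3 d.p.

6.895

ln(RT): 7.1899, 6.8865, 6.7856, 6.9334, 6.9632, 6.6120
Σ ln(RT) = 41.3707
Mean = 41.3707/6 = 6.89512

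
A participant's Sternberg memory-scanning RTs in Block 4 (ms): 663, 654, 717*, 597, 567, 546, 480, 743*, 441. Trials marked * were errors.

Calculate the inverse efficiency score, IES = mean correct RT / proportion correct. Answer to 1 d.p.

Correct trials (n=7): 663, 654, 597, 567, 546, 480, 441
Mean correct RT = 3948/7 = 564.0000 ms
Proportion correct = 7/9
IES = 564.0000 / (7/9) = 725.143 ms

725.1 ms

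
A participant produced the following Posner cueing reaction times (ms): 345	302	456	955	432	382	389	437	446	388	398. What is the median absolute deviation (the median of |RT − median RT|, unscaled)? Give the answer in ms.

Sorted: 302, 345, 382, 388, 389, 398, 432, 437, 446, 456, 955 → median = 398
|x − 398|: 53, 96, 58, 557, 34, 16, 9, 39, 48, 10, 0
Sorted deviations: 0, 9, 10, 16, 34, 39, 48, 53, 58, 96, 557 → MAD = 39

39 ms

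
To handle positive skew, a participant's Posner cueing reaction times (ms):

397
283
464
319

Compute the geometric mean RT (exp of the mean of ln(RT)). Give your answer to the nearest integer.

ln(RT): 5.9839, 5.6454, 6.1399, 5.7652
Mean ln(RT) = 23.5345/4 = 5.88361
Geometric mean = exp(5.88361) = 359.10 ms

359 ms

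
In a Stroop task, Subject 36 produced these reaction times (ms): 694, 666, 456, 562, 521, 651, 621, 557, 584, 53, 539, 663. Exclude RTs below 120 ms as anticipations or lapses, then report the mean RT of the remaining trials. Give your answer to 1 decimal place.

592.2 ms

Excluded: 53
Retained (n=11): Σ = 6514
Mean = 6514/11 = 592.1818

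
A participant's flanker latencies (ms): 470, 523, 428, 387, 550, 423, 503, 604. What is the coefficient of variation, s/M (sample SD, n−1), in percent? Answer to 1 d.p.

15.0%

n = 8, Σ = 3888, M = 486.0000
Σ(x−M)² = 37068.000; s = √(37068.000/7) = 72.7697
CV = 72.7697 / 486.0000 = 0.14973 = 14.973%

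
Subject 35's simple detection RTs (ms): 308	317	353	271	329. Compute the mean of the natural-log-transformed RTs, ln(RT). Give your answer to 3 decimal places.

5.751

ln(RT): 5.7301, 5.7589, 5.8665, 5.6021, 5.7961
Σ ln(RT) = 28.7536
Mean = 28.7536/5 = 5.75073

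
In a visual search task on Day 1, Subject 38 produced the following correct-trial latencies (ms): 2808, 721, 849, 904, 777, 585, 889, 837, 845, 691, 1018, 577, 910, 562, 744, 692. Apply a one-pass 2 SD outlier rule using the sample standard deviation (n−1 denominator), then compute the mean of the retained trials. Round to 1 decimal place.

n = 16, ΣRT = 14409, M = 900.562
Σ(x−M)² = 4140463.94; s = √(4140463.94/15) = 525.386
Cutoffs: 900.562 ± 2·525.386 → [-150.2, 1951.3]
Outside: 2808 → excluded.
Retained (n=15): Σ = 11601, mean = 11601/15 = 773.400

773.4 ms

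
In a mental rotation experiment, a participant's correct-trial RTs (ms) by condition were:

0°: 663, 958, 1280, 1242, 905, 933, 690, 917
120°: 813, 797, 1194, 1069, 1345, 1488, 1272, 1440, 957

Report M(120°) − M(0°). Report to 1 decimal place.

M(0°) = 7588/8 = 948.500
M(120°) = 10375/9 = 1152.778
Difference = 1152.778 − 948.500 = 204.278 ms

204.3 ms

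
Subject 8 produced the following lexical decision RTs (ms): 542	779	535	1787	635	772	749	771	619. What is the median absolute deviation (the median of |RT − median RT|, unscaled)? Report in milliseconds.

114 ms

Sorted: 535, 542, 619, 635, 749, 771, 772, 779, 1787 → median = 749
|x − 749|: 207, 30, 214, 1038, 114, 23, 0, 22, 130
Sorted deviations: 0, 22, 23, 30, 114, 130, 207, 214, 1038 → MAD = 114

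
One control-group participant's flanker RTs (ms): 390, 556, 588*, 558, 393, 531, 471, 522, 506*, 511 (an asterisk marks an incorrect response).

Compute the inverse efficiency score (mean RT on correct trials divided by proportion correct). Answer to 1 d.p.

Correct trials (n=8): 390, 556, 558, 393, 531, 471, 522, 511
Mean correct RT = 3932/8 = 491.5000 ms
Proportion correct = 8/10
IES = 491.5000 / (8/10) = 614.375 ms

614.4 ms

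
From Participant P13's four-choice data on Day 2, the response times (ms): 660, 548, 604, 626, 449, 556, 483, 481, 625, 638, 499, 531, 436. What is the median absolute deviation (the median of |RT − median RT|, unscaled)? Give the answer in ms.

Sorted: 436, 449, 481, 483, 499, 531, 548, 556, 604, 625, 626, 638, 660 → median = 548
|x − 548|: 112, 0, 56, 78, 99, 8, 65, 67, 77, 90, 49, 17, 112
Sorted deviations: 0, 8, 17, 49, 56, 65, 67, 77, 78, 90, 99, 112, 112 → MAD = 67

67 ms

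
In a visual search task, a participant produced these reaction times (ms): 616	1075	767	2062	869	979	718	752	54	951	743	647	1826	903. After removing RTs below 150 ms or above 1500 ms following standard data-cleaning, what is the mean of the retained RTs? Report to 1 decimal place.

Excluded: 54, 1826, 2062
Retained (n=11): Σ = 9020
Mean = 9020/11 = 820.0000

820.0 ms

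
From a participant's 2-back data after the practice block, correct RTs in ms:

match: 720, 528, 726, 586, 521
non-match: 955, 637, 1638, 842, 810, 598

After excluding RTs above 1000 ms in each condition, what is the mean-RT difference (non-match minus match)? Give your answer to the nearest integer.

non-match: exclude 1638
M(match) = 3081/5 = 616.200
M(non-match) = 3842/5 = 768.400
Difference = 768.400 − 616.200 = 152.200 ms

152 ms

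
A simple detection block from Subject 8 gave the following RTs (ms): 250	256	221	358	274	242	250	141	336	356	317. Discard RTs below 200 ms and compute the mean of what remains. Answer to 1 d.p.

Excluded: 141
Retained (n=10): Σ = 2860
Mean = 2860/10 = 286.0000

286.0 ms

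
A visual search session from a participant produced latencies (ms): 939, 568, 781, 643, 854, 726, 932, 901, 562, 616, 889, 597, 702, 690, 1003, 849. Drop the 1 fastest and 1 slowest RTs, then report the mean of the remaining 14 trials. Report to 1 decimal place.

763.4 ms

Sorted: 562, 568, 597, 616, 643, 690, 702, 726, 781, 849, 854, 889, 901, 932, 939, 1003
Drop lowest 1 (562) and highest 1 (1003)
Remaining (n=14): Σ = 10687, mean = 10687/14 = 763.357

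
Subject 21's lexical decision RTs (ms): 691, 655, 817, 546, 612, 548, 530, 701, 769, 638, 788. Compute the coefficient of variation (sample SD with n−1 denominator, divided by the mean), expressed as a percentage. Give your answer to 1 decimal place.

15.1%

n = 11, Σ = 7295, M = 663.1818
Σ(x−M)² = 100697.636; s = √(100697.636/10) = 100.3482
CV = 100.3482 / 663.1818 = 0.15131 = 15.131%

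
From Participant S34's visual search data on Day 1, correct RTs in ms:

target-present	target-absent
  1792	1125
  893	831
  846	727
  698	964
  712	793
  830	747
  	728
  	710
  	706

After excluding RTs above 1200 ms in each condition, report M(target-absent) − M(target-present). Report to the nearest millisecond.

target-present: exclude 1792
M(target-present) = 3979/5 = 795.800
M(target-absent) = 7331/9 = 814.556
Difference = 814.556 − 795.800 = 18.756 ms

19 ms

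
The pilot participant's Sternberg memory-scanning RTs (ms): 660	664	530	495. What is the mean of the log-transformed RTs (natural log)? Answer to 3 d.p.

6.367

ln(RT): 6.4922, 6.4983, 6.2729, 6.2046
Σ ln(RT) = 25.4680
Mean = 25.4680/4 = 6.36699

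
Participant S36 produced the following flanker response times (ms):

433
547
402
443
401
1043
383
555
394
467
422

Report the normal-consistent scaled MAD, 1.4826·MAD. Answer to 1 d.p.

50.4 ms

Sorted: 383, 394, 401, 402, 422, 433, 443, 467, 547, 555, 1043 → median = 433
|x − 433| sorted: 0, 10, 11, 31, 32, 34, 39, 50, 114, 122, 610 → MAD = 34
Robust SD ≈ 1.4826 × 34 = 50.408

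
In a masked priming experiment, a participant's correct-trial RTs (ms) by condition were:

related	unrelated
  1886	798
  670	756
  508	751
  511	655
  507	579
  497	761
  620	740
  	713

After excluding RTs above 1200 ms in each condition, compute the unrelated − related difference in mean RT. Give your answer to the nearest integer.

related: exclude 1886
M(related) = 3313/6 = 552.167
M(unrelated) = 5753/8 = 719.125
Difference = 719.125 − 552.167 = 166.958 ms

167 ms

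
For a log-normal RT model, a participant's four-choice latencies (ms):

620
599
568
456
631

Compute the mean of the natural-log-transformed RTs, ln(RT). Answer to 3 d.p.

ln(RT): 6.4297, 6.3953, 6.3421, 6.1225, 6.4473
Σ ln(RT) = 31.7369
Mean = 31.7369/5 = 6.34738

6.347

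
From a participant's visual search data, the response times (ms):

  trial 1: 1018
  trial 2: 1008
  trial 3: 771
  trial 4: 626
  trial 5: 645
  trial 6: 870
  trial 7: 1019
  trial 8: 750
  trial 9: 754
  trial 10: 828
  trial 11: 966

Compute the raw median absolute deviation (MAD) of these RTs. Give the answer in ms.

138 ms

Sorted: 626, 645, 750, 754, 771, 828, 870, 966, 1008, 1018, 1019 → median = 828
|x − 828|: 190, 180, 57, 202, 183, 42, 191, 78, 74, 0, 138
Sorted deviations: 0, 42, 57, 74, 78, 138, 180, 183, 190, 191, 202 → MAD = 138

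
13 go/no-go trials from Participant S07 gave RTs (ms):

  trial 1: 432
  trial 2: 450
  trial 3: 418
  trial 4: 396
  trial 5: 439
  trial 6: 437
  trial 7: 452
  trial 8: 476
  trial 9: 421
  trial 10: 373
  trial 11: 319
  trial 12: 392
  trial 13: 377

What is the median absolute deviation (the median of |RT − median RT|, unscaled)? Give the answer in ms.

Sorted: 319, 373, 377, 392, 396, 418, 421, 432, 437, 439, 450, 452, 476 → median = 421
|x − 421|: 11, 29, 3, 25, 18, 16, 31, 55, 0, 48, 102, 29, 44
Sorted deviations: 0, 3, 11, 16, 18, 25, 29, 29, 31, 44, 48, 55, 102 → MAD = 29

29 ms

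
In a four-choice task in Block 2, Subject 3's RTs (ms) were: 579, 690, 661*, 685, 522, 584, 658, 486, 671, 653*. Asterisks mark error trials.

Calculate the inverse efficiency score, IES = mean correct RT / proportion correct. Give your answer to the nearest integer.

Correct trials (n=8): 579, 690, 685, 522, 584, 658, 486, 671
Mean correct RT = 4875/8 = 609.3750 ms
Proportion correct = 8/10
IES = 609.3750 / (8/10) = 761.719 ms

762 ms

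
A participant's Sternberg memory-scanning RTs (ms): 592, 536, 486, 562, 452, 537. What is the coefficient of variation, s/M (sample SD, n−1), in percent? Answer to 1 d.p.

n = 6, Σ = 3165, M = 527.5000
Σ(x−M)² = 12935.500; s = √(12935.500/5) = 50.8635
CV = 50.8635 / 527.5000 = 0.09642 = 9.642%

9.6%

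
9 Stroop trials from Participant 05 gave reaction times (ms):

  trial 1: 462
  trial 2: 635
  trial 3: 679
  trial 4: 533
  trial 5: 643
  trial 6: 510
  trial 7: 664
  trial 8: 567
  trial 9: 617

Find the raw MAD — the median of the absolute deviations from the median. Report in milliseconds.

Sorted: 462, 510, 533, 567, 617, 635, 643, 664, 679 → median = 617
|x − 617|: 155, 18, 62, 84, 26, 107, 47, 50, 0
Sorted deviations: 0, 18, 26, 47, 50, 62, 84, 107, 155 → MAD = 50

50 ms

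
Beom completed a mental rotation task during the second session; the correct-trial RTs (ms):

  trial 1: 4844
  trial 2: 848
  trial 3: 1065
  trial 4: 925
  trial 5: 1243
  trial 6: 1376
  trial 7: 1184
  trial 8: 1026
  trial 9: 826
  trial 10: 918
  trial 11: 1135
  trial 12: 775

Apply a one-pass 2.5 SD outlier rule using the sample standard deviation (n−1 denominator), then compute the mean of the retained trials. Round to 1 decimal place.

n = 12, ΣRT = 16165, M = 1347.083
Σ(x−M)² = 13704494.92; s = √(13704494.92/11) = 1116.182
Cutoffs: 1347.083 ± 2.5·1116.182 → [-1443.4, 4137.5]
Outside: 4844 → excluded.
Retained (n=11): Σ = 11321, mean = 11321/11 = 1029.182

1029.2 ms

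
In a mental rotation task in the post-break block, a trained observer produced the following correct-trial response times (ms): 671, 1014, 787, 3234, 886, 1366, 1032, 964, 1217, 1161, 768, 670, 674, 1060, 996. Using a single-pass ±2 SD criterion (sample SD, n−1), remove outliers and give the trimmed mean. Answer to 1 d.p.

947.6 ms

n = 15, ΣRT = 16500, M = 1100.000
Σ(x−M)² = 5489460.00; s = √(5489460.00/14) = 626.182
Cutoffs: 1100.000 ± 2·626.182 → [-152.4, 2352.4]
Outside: 3234 → excluded.
Retained (n=14): Σ = 13266, mean = 13266/14 = 947.571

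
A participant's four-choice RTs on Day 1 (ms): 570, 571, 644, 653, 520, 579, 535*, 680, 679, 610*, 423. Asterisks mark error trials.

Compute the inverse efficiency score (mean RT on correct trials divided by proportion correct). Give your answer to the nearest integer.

722 ms

Correct trials (n=9): 570, 571, 644, 653, 520, 579, 680, 679, 423
Mean correct RT = 5319/9 = 591.0000 ms
Proportion correct = 9/11
IES = 591.0000 / (9/11) = 722.333 ms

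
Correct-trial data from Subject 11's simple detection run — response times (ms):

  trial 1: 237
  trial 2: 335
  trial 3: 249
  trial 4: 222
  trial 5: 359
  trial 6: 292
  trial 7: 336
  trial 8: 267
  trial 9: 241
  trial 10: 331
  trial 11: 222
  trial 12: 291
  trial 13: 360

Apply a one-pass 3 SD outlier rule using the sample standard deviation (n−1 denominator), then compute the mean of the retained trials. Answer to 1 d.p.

287.8 ms

n = 13, ΣRT = 3742, M = 287.846
Σ(x−M)² = 32095.69; s = √(32095.69/12) = 51.717
Cutoffs: 287.846 ± 3·51.717 → [132.7, 443.0]
No RTs fall outside the cutoffs; all 13 retained. Mean = 3742/13 = 287.846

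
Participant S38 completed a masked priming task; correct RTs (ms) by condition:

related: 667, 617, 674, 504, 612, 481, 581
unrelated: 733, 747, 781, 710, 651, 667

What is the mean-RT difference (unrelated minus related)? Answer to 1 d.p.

M(related) = 4136/7 = 590.857
M(unrelated) = 4289/6 = 714.833
Difference = 714.833 − 590.857 = 123.976 ms

124.0 ms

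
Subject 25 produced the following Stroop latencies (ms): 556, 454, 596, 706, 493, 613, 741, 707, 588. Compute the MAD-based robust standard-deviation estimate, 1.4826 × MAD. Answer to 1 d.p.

Sorted: 454, 493, 556, 588, 596, 613, 706, 707, 741 → median = 596
|x − 596| sorted: 0, 8, 17, 40, 103, 110, 111, 142, 145 → MAD = 103
Robust SD ≈ 1.4826 × 103 = 152.708

152.7 ms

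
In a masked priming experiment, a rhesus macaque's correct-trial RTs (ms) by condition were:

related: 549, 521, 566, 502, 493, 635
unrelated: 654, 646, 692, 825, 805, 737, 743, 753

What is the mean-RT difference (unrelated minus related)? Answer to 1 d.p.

M(related) = 3266/6 = 544.333
M(unrelated) = 5855/8 = 731.875
Difference = 731.875 − 544.333 = 187.542 ms

187.5 ms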